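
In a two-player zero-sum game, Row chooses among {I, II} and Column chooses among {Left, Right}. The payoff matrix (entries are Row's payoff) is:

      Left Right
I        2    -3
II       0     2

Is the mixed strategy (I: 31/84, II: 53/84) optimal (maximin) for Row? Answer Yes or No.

Against Left this mix gives (31/84)·2 + (53/84)·0 = 31/42.
Against Right this mix gives (31/84)·(-3) + (53/84)·2 = 13/84.
Column will play Right, holding Row to 13/84. Shifting weight toward the row that does better against Right would raise this floor (the equalizing mix achieves 4/7 against both Right and Left), so the proposed strategy is not optimal.

No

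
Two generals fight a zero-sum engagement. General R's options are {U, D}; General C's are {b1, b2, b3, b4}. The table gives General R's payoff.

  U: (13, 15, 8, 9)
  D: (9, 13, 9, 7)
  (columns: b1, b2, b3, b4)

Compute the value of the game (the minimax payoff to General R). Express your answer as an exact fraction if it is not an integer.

25/3

Row minima: U → 8, D → 7; maximin = 8.
Column maxima: b1 → 13, b2 → 15, b3 → 9, b4 → 9; minimax = 9.
8 ≠ 9, so there is no saddle point; optimal play is mixed.
b1 is strictly dominated by b4 (it gives General R strictly more in every row), so General C never plays it.
b2 is strictly dominated by b3 (it gives General R strictly more in every row), so General C never plays it.
On the remaining 2×2 (U, D vs b3, b4):
Let General R play U with probability p. Expected payoff against b3: 8p + 9(1−p) = −p + 9; against b4: 9p + 7(1−p) = 2p + 7.
Setting these equal: −p + 9 = 2p + 7 ⇒ −3p = -2 ⇒ p = 2/3, and the value is (-1)·(2/3) + 9 = 25/3.
For General C: with q = P(b3), equating U's and D's payoffs gives −q + 9 = 2q + 7 ⇒ q = 2/3.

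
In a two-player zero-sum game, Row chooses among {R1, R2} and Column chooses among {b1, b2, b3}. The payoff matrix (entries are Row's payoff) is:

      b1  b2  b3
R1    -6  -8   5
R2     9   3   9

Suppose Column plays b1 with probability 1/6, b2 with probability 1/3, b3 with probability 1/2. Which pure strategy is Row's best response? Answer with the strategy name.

Expected payoff of R1: (1/6)·(-6) + (1/3)·(-8) + (1/2)·5 = -7/6.
Expected payoff of R2: (1/6)·9 + (1/3)·3 + (1/2)·9 = 7.
The largest is 7, so Row's best response is R2.

R2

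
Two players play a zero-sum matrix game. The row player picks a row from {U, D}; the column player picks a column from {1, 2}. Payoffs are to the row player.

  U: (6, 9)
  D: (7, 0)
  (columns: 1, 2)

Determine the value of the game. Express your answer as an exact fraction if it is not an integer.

63/10

Row minima: U → 6, D → 0; maximin = 6.
Column maxima: 1 → 7, 2 → 9; minimax = 7.
6 ≠ 7, so there is no saddle point; optimal play is mixed.
Let the row player play U with probability p. Expected payoff against 1: 6p + 7(1−p) = −p + 7; against 2: 9p + 0(1−p) = 9p.
Setting these equal: −p + 7 = 9p ⇒ −10p = -7 ⇒ p = 7/10, and the value is (-1)·(7/10) + 7 = 63/10.
For the column player: with q = P(1), equating U's and D's payoffs gives −3q + 9 = 7q ⇒ q = 9/10.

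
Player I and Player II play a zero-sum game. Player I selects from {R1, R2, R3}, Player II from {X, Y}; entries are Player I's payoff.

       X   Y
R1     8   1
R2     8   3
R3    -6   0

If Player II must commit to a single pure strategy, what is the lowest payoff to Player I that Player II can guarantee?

Column maxima: X → 8, Y → 3.
The smallest of these is 3.

3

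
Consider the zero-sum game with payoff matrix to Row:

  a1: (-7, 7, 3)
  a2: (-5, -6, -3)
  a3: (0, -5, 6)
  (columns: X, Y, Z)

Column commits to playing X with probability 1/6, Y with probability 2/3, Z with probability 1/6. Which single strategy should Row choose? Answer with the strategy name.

a1

Expected payoff of a1: (1/6)·(-7) + (2/3)·7 + (1/6)·3 = 4.
Expected payoff of a2: (1/6)·(-5) + (2/3)·(-6) + (1/6)·(-3) = -16/3.
Expected payoff of a3: (1/6)·0 + (2/3)·(-5) + (1/6)·6 = -7/3.
The largest is 4, so Row's best response is a1.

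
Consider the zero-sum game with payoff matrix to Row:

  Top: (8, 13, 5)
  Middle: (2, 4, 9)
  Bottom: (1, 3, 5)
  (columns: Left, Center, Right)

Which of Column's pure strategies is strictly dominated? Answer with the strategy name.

Left holds Row's payoff strictly below Center in every row: 8 < 13, 2 < 4, 1 < 3.
So Center is strictly dominated for Column.

Center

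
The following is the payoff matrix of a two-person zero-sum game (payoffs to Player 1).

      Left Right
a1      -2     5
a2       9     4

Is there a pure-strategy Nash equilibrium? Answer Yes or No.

Row minima: a1 → -2, a2 → 4; maximin = 4.
Column maxima: Left → 9, Right → 5; minimax = 5.
4 ≠ 5, so no pure-strategy equilibrium exists.

No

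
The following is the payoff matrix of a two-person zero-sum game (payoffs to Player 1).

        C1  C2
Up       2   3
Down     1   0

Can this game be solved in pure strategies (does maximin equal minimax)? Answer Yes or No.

Yes

Row minima: Up → 2, Down → 0; maximin = 2.
Column maxima: C1 → 2, C2 → 3; minimax = 2.
maximin = minimax = 2, so a saddle point exists.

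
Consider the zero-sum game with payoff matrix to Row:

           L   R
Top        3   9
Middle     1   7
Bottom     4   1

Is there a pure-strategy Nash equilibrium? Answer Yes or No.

Row minima: Top → 3, Middle → 1, Bottom → 1; maximin = 3.
Column maxima: L → 4, R → 9; minimax = 4.
3 ≠ 4, so no pure-strategy equilibrium exists.

No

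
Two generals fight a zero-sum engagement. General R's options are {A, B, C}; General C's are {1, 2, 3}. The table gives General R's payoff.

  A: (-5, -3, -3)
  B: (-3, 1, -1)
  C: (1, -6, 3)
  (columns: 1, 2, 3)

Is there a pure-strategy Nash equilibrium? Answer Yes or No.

No

Row minima: A → -5, B → -3, C → -6; maximin = -3.
Column maxima: 1 → 1, 2 → 1, 3 → 3; minimax = 1.
-3 ≠ 1, so no pure-strategy equilibrium exists.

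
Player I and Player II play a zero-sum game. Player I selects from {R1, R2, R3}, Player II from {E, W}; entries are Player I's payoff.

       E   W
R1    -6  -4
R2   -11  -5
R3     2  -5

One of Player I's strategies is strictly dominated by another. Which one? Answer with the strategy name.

R1 gives a strictly higher payoff than R2 against every column: -6 > -11, -4 > -5.
So R2 is strictly dominated and Player I never plays it.

R2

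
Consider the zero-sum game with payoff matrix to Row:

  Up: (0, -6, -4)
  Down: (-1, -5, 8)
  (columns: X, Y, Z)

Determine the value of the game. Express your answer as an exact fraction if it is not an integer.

-5

Row minima: Up → -6, Down → -5; maximin = -5.
Column maxima: X → 0, Y → -5, Z → 8; minimax = -5.
Since maximin = minimax = -5, there is a saddle point and the value is -5.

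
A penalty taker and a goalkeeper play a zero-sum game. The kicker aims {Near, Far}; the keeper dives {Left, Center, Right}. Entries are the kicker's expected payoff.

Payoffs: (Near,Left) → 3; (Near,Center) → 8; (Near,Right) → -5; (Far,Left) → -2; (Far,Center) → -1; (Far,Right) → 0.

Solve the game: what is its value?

Row minima: Near → -5, Far → -2; maximin = -2.
Column maxima: Left → 3, Center → 8, Right → 0; minimax = 0.
-2 ≠ 0, so there is no saddle point; optimal play is mixed.
Center is strictly dominated by Left (it gives the kicker strictly more in every row), so the keeper never plays it.
On the remaining 2×2 (Near, Far vs Left, Right):
Let the kicker play Near with probability p. Expected payoff against Left: 3p + (-2)(1−p) = 5p − 2; against Right: (-5)p + 0(1−p) = −5p.
Setting these equal: 5p − 2 = −5p ⇒ 10p = 2 ⇒ p = 1/5, and the value is (5)·(1/5) − 2 = -1.
For the keeper: with q = P(Left), equating Near's and Far's payoffs gives 8q − 5 = −2q ⇒ q = 1/2.

-1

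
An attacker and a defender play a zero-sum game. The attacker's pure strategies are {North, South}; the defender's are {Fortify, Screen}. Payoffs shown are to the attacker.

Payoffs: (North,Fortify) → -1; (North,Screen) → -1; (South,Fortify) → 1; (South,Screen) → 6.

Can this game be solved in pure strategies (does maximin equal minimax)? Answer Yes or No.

Yes

Row minima: North → -1, South → 1; maximin = 1.
Column maxima: Fortify → 1, Screen → 6; minimax = 1.
maximin = minimax = 1, so a saddle point exists.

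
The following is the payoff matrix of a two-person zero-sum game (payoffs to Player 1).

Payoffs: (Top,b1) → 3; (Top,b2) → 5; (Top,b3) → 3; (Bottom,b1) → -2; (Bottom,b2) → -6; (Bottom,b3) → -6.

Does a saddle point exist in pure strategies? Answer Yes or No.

Row minima: Top → 3, Bottom → -6; maximin = 3.
Column maxima: b1 → 3, b2 → 5, b3 → 3; minimax = 3.
maximin = minimax = 3, so a saddle point exists.

Yes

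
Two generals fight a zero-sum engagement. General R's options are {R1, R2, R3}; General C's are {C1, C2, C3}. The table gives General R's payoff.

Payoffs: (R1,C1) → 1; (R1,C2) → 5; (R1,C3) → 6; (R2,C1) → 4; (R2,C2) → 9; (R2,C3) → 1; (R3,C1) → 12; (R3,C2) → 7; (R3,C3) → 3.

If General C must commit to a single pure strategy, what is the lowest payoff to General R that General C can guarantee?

Column maxima: C1 → 12, C2 → 9, C3 → 6.
The smallest of these is 6.

6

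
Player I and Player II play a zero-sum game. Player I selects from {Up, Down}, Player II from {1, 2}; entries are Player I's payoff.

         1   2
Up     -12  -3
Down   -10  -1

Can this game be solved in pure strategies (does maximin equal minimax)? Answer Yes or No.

Row minima: Up → -12, Down → -10; maximin = -10.
Column maxima: 1 → -10, 2 → -1; minimax = -10.
maximin = minimax = -10, so a saddle point exists.

Yes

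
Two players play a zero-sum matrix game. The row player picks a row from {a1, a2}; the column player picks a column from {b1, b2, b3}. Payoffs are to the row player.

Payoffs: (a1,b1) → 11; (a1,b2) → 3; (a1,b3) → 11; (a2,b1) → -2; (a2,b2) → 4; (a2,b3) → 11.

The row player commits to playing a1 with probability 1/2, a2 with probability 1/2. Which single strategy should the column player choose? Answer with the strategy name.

b2

If the column player plays b1, the row player's expected payoff is (1/2)·11 + (1/2)·(-2) = 9/2.
If the column player plays b2, the row player's expected payoff is (1/2)·3 + (1/2)·4 = 7/2.
If the column player plays b3, the row player's expected payoff is (1/2)·11 + (1/2)·11 = 11.
The column player minimizes the row player's payoff; the smallest is 7/2, so the best response is b2.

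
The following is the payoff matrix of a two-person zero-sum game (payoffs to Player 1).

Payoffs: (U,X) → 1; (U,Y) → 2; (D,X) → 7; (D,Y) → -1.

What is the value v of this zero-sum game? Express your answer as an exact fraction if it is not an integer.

5/3

Row minima: U → 1, D → -1; maximin = 1.
Column maxima: X → 7, Y → 2; minimax = 2.
1 ≠ 2, so there is no saddle point; optimal play is mixed.
Let Player 1 play U with probability p. Expected payoff against X: 1p + 7(1−p) = −6p + 7; against Y: 2p + (-1)(1−p) = 3p − 1.
Setting these equal: −6p + 7 = 3p − 1 ⇒ −9p = -8 ⇒ p = 8/9, and the value is (-6)·(8/9) + 7 = 5/3.
For Player 2: with q = P(X), equating U's and D's payoffs gives −q + 2 = 8q − 1 ⇒ q = 1/3.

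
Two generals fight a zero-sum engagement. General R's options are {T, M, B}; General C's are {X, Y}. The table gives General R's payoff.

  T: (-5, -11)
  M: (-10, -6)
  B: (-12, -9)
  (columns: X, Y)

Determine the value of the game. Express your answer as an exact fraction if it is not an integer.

-8

Row minima: T → -11, M → -10, B → -12; maximin = -10.
Column maxima: X → -5, Y → -6; minimax = -6.
-10 ≠ -6, so there is no saddle point; optimal play is mixed.
B is strictly dominated by M, so General R never plays it.
On the remaining 2×2 (T, M vs X, Y):
Let General R play T with probability p. Expected payoff against X: (-5)p + (-10)(1−p) = 5p − 10; against Y: (-11)p + (-6)(1−p) = −5p − 6.
Setting these equal: 5p − 10 = −5p − 6 ⇒ 10p = 4 ⇒ p = 2/5, and the value is (5)·(2/5) − 10 = -8.
For General C: with q = P(X), equating T's and M's payoffs gives 6q − 11 = −4q − 6 ⇒ q = 1/2.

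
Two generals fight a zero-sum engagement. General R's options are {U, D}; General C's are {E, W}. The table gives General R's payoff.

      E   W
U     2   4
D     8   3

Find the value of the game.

26/7

Row minima: U → 2, D → 3; maximin = 3.
Column maxima: E → 8, W → 4; minimax = 4.
3 ≠ 4, so there is no saddle point; optimal play is mixed.
Let General R play U with probability p. Expected payoff against E: 2p + 8(1−p) = −6p + 8; against W: 4p + 3(1−p) = p + 3.
Setting these equal: −6p + 8 = p + 3 ⇒ −7p = -5 ⇒ p = 5/7, and the value is (-6)·(5/7) + 8 = 26/7.
For General C: with q = P(E), equating U's and D's payoffs gives −2q + 4 = 5q + 3 ⇒ q = 1/7.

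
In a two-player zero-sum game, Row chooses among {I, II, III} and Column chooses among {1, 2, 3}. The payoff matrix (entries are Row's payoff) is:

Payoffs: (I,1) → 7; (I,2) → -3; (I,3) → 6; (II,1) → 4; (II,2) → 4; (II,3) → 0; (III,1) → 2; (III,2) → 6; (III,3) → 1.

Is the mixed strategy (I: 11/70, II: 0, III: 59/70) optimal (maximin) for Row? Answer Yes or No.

Against 1 this mix gives (11/70)·7 + (59/70)·2 = 39/14.
Against 2 this mix gives (11/70)·(-3) + (59/70)·6 = 321/70.
Against 3 this mix gives (11/70)·6 + (59/70)·1 = 25/14.
Column will play 3, holding Row to 25/14. Shifting weight toward the row that does better against 3 would raise this floor (the equalizing mix achieves 39/14 against both 3 and 2), so the proposed strategy is not optimal.

No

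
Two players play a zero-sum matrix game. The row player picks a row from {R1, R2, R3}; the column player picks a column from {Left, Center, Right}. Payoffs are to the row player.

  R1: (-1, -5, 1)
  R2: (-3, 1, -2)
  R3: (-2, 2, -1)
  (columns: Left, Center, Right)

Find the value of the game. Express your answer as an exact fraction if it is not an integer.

Row minima: R1 → -5, R2 → -3, R3 → -2; maximin = -2.
Column maxima: Left → -1, Center → 2, Right → 1; minimax = -1.
-2 ≠ -1, so there is no saddle point; optimal play is mixed.
R2 is strictly dominated by R3, so the row player never plays it.
Right is strictly dominated by Left (it gives the row player strictly more in every row), so the column player never plays it.
On the remaining 2×2 (R1, R3 vs Left, Center):
Let the row player play R1 with probability p. Expected payoff against Left: (-1)p + (-2)(1−p) = p − 2; against Center: (-5)p + 2(1−p) = −7p + 2.
Setting these equal: p − 2 = −7p + 2 ⇒ 8p = 4 ⇒ p = 1/2, and the value is (1)·(1/2) − 2 = -3/2.
For the column player: with q = P(Left), equating R1's and R3's payoffs gives 4q − 5 = −4q + 2 ⇒ q = 7/8.

-3/2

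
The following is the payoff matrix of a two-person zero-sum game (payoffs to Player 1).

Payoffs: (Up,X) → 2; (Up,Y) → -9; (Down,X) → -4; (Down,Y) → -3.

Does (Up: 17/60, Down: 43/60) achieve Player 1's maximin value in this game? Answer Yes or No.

Against X this mix gives (17/60)·2 + (43/60)·(-4) = -23/10.
Against Y this mix gives (17/60)·(-9) + (43/60)·(-3) = -47/10.
Player 2 will play Y, holding Player 1 to -47/10. Shifting weight toward the row that does better against Y would raise this floor (the equalizing mix achieves -7/2 against both Y and X), so the proposed strategy is not optimal.

No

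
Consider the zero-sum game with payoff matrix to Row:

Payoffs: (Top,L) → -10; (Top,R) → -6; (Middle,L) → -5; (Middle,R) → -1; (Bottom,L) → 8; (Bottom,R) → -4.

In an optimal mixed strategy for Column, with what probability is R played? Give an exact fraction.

13/16

Row minima: Top → -10, Middle → -5, Bottom → -4; maximin = -4.
Column maxima: L → 8, R → -1; minimax = -1.
-4 ≠ -1, so there is no saddle point; optimal play is mixed.
Top is strictly dominated by Middle, so Row never plays it.
On the remaining 2×2 (Middle, Bottom vs L, R):
Let Row play Middle with probability p. Expected payoff against L: (-5)p + 8(1−p) = −13p + 8; against R: (-1)p + (-4)(1−p) = 3p − 4.
Setting these equal: −13p + 8 = 3p − 4 ⇒ −16p = -12 ⇒ p = 3/4, and the value is (-13)·(3/4) + 8 = -7/4.
For Column: with q = P(L), equating Middle's and Bottom's payoffs gives −4q − 1 = 12q − 4 ⇒ q = 3/16.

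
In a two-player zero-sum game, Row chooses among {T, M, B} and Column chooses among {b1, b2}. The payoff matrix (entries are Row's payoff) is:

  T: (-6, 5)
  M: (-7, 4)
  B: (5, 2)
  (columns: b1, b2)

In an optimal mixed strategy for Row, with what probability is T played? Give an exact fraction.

Row minima: T → -6, M → -7, B → 2; maximin = 2.
Column maxima: b1 → 5, b2 → 5; minimax = 5.
2 ≠ 5, so there is no saddle point; optimal play is mixed.
M is strictly dominated by T, so Row never plays it.
On the remaining 2×2 (T, B vs b1, b2):
Let Row play T with probability p. Expected payoff against b1: (-6)p + 5(1−p) = −11p + 5; against b2: 5p + 2(1−p) = 3p + 2.
Setting these equal: −11p + 5 = 3p + 2 ⇒ −14p = -3 ⇒ p = 3/14, and the value is (-11)·(3/14) + 5 = 37/14.
For Column: with q = P(b1), equating T's and B's payoffs gives −11q + 5 = 3q + 2 ⇒ q = 3/14.

3/14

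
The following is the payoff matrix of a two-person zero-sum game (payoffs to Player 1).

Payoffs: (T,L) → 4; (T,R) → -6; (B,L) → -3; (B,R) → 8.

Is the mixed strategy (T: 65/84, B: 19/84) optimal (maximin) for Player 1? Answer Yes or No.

No

Against L this mix gives (65/84)·4 + (19/84)·(-3) = 29/12.
Against R this mix gives (65/84)·(-6) + (19/84)·8 = -17/6.
Player 2 will play R, holding Player 1 to -17/6. Shifting weight toward the row that does better against R would raise this floor (the equalizing mix achieves 2/3 against both R and L), so the proposed strategy is not optimal.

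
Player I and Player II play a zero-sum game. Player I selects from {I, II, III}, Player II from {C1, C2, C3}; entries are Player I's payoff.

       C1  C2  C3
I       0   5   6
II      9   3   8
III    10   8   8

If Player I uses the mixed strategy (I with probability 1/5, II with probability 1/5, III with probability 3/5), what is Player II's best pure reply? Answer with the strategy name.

If Player II plays C1, Player I's expected payoff is (1/5)·0 + (1/5)·9 + (3/5)·10 = 39/5.
If Player II plays C2, Player I's expected payoff is (1/5)·5 + (1/5)·3 + (3/5)·8 = 32/5.
If Player II plays C3, Player I's expected payoff is (1/5)·6 + (1/5)·8 + (3/5)·8 = 38/5.
Player II minimizes Player I's payoff; the smallest is 32/5, so the best response is C2.

C2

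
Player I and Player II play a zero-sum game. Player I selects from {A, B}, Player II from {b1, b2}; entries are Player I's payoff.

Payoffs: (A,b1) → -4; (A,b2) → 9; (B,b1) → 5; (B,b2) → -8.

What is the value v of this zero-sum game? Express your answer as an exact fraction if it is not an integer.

Row minima: A → -4, B → -8; maximin = -4.
Column maxima: b1 → 5, b2 → 9; minimax = 5.
-4 ≠ 5, so there is no saddle point; optimal play is mixed.
Let Player I play A with probability p. Expected payoff against b1: (-4)p + 5(1−p) = −9p + 5; against b2: 9p + (-8)(1−p) = 17p − 8.
Setting these equal: −9p + 5 = 17p − 8 ⇒ −26p = -13 ⇒ p = 1/2, and the value is (-9)·(1/2) + 5 = 1/2.
For Player II: with q = P(b1), equating A's and B's payoffs gives −13q + 9 = 13q − 8 ⇒ q = 17/26.

1/2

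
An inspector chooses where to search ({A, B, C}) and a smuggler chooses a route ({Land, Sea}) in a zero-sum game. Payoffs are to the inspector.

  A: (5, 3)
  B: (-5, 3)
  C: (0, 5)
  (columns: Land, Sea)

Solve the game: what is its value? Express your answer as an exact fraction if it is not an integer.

25/7

Row minima: A → 3, B → -5, C → 0; maximin = 3.
Column maxima: Land → 5, Sea → 5; minimax = 5.
3 ≠ 5, so there is no saddle point; optimal play is mixed.
B is strictly dominated by C, so the inspector never plays it.
On the remaining 2×2 (A, C vs Land, Sea):
Let the inspector play A with probability p. Expected payoff against Land: 5p + 0(1−p) = 5p; against Sea: 3p + 5(1−p) = −2p + 5.
Setting these equal: 5p = −2p + 5 ⇒ 7p = 5 ⇒ p = 5/7, and the value is (5)·(5/7) = 25/7.
For the smuggler: with q = P(Land), equating A's and C's payoffs gives 2q + 3 = −5q + 5 ⇒ q = 2/7.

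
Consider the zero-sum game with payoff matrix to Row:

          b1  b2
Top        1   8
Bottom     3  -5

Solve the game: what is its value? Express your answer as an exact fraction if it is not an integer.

29/15

Row minima: Top → 1, Bottom → -5; maximin = 1.
Column maxima: b1 → 3, b2 → 8; minimax = 3.
1 ≠ 3, so there is no saddle point; optimal play is mixed.
Let Row play Top with probability p. Expected payoff against b1: 1p + 3(1−p) = −2p + 3; against b2: 8p + (-5)(1−p) = 13p − 5.
Setting these equal: −2p + 3 = 13p − 5 ⇒ −15p = -8 ⇒ p = 8/15, and the value is (-2)·(8/15) + 3 = 29/15.
For Column: with q = P(b1), equating Top's and Bottom's payoffs gives −7q + 8 = 8q − 5 ⇒ q = 13/15.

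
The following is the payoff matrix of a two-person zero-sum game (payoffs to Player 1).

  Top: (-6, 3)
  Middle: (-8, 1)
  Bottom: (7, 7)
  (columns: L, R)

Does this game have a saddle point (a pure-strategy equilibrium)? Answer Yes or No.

Row minima: Top → -6, Middle → -8, Bottom → 7; maximin = 7.
Column maxima: L → 7, R → 7; minimax = 7.
maximin = minimax = 7, so a saddle point exists.

Yes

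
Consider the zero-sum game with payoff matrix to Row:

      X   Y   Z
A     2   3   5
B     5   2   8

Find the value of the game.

11/4

Row minima: A → 2, B → 2; maximin = 2.
Column maxima: X → 5, Y → 3, Z → 8; minimax = 3.
2 ≠ 3, so there is no saddle point; optimal play is mixed.
Z is strictly dominated by X (it gives Row strictly more in every row), so Column never plays it.
On the remaining 2×2 (A, B vs X, Y):
Let Row play A with probability p. Expected payoff against X: 2p + 5(1−p) = −3p + 5; against Y: 3p + 2(1−p) = p + 2.
Setting these equal: −3p + 5 = p + 2 ⇒ −4p = -3 ⇒ p = 3/4, and the value is (-3)·(3/4) + 5 = 11/4.
For Column: with q = P(X), equating A's and B's payoffs gives −q + 3 = 3q + 2 ⇒ q = 1/4.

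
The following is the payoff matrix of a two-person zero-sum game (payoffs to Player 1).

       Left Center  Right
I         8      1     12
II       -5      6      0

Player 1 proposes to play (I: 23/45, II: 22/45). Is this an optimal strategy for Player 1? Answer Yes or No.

Against Left this mix gives (23/45)·8 + (22/45)·(-5) = 74/45.
Against Center this mix gives (23/45)·1 + (22/45)·6 = 31/9.
Against Right this mix gives (23/45)·12 + (22/45)·0 = 92/15.
Player 2 will play Left, holding Player 1 to 74/45. Shifting weight toward the row that does better against Left would raise this floor (the equalizing mix achieves 53/18 against both Left and Center), so the proposed strategy is not optimal.

No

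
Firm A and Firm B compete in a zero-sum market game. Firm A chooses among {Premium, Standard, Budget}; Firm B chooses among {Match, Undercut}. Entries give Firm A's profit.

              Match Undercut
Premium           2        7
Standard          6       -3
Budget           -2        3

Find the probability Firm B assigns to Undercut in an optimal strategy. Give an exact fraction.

2/7

Row minima: Premium → 2, Standard → -3, Budget → -2; maximin = 2.
Column maxima: Match → 6, Undercut → 7; minimax = 6.
2 ≠ 6, so there is no saddle point; optimal play is mixed.
Budget is strictly dominated by Premium, so Firm A never plays it.
On the remaining 2×2 (Premium, Standard vs Match, Undercut):
Let Firm A play Premium with probability p. Expected payoff against Match: 2p + 6(1−p) = −4p + 6; against Undercut: 7p + (-3)(1−p) = 10p − 3.
Setting these equal: −4p + 6 = 10p − 3 ⇒ −14p = -9 ⇒ p = 9/14, and the value is (-4)·(9/14) + 6 = 24/7.
For Firm B: with q = P(Match), equating Premium's and Standard's payoffs gives −5q + 7 = 9q − 3 ⇒ q = 5/7.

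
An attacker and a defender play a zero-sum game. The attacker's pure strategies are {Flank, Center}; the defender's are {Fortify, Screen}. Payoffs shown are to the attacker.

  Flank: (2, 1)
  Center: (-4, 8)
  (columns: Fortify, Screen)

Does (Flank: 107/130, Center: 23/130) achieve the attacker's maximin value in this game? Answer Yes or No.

No

Against Fortify this mix gives (107/130)·2 + (23/130)·(-4) = 61/65.
Against Screen this mix gives (107/130)·1 + (23/130)·8 = 291/130.
The defender will play Fortify, holding the attacker to 61/65. Shifting weight toward the row that does better against Fortify would raise this floor (the equalizing mix achieves 20/13 against both Fortify and Screen), so the proposed strategy is not optimal.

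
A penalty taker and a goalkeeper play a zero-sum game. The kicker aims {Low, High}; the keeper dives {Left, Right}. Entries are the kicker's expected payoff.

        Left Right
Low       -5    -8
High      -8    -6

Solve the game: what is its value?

-34/5

Row minima: Low → -8, High → -8; maximin = -8.
Column maxima: Left → -5, Right → -6; minimax = -6.
-8 ≠ -6, so there is no saddle point; optimal play is mixed.
Let the kicker play Low with probability p. Expected payoff against Left: (-5)p + (-8)(1−p) = 3p − 8; against Right: (-8)p + (-6)(1−p) = −2p − 6.
Setting these equal: 3p − 8 = −2p − 6 ⇒ 5p = 2 ⇒ p = 2/5, and the value is (3)·(2/5) − 8 = -34/5.
For the keeper: with q = P(Left), equating Low's and High's payoffs gives 3q − 8 = −2q − 6 ⇒ q = 2/5.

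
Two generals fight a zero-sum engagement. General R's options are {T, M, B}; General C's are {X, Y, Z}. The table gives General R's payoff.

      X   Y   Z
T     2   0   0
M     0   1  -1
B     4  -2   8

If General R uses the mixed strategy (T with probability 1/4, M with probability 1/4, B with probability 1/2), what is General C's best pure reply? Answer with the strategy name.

If General C plays X, General R's expected payoff is (1/4)·2 + (1/4)·0 + (1/2)·4 = 5/2.
If General C plays Y, General R's expected payoff is (1/4)·0 + (1/4)·1 + (1/2)·(-2) = -3/4.
If General C plays Z, General R's expected payoff is (1/4)·0 + (1/4)·(-1) + (1/2)·8 = 15/4.
General C minimizes General R's payoff; the smallest is -3/4, so the best response is Y.

Y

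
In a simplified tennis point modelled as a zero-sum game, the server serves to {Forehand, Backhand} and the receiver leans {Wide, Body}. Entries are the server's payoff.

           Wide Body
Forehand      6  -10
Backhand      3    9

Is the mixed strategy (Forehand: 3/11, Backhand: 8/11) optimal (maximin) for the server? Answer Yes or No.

Against Wide this mix gives (3/11)·6 + (8/11)·3 = 42/11.
Against Body this mix gives (3/11)·(-10) + (8/11)·9 = 42/11.
All of the receiver's active replies (Wide, Body) yield 42/11, and no column does worse for the server. The mix makes the receiver indifferent and guarantees 42/11, so it is optimal.

Yes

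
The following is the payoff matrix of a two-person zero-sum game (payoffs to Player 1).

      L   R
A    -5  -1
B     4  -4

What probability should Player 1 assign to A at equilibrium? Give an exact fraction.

Row minima: A → -5, B → -4; maximin = -4.
Column maxima: L → 4, R → -1; minimax = -1.
-4 ≠ -1, so there is no saddle point; optimal play is mixed.
Let Player 1 play A with probability p. Expected payoff against L: (-5)p + 4(1−p) = −9p + 4; against R: (-1)p + (-4)(1−p) = 3p − 4.
Setting these equal: −9p + 4 = 3p − 4 ⇒ −12p = -8 ⇒ p = 2/3, and the value is (-9)·(2/3) + 4 = -2.
For Player 2: with q = P(L), equating A's and B's payoffs gives −4q − 1 = 8q − 4 ⇒ q = 1/4.

2/3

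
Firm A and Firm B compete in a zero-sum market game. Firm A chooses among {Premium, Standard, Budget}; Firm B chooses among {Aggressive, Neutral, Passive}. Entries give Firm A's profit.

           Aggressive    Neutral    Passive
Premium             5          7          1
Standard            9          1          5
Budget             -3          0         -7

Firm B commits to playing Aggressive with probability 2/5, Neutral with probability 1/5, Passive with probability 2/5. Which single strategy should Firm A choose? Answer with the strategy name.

Expected payoff of Premium: (2/5)·5 + (1/5)·7 + (2/5)·1 = 19/5.
Expected payoff of Standard: (2/5)·9 + (1/5)·1 + (2/5)·5 = 29/5.
Expected payoff of Budget: (2/5)·(-3) + (1/5)·0 + (2/5)·(-7) = -4.
The largest is 29/5, so Firm A's best response is Standard.

Standard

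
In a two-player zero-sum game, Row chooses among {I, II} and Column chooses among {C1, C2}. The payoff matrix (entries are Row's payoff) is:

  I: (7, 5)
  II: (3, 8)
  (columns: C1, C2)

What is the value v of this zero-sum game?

Row minima: I → 5, II → 3; maximin = 5.
Column maxima: C1 → 7, C2 → 8; minimax = 7.
5 ≠ 7, so there is no saddle point; optimal play is mixed.
Let Row play I with probability p. Expected payoff against C1: 7p + 3(1−p) = 4p + 3; against C2: 5p + 8(1−p) = −3p + 8.
Setting these equal: 4p + 3 = −3p + 8 ⇒ 7p = 5 ⇒ p = 5/7, and the value is (4)·(5/7) + 3 = 41/7.
For Column: with q = P(C1), equating I's and II's payoffs gives 2q + 5 = −5q + 8 ⇒ q = 3/7.

41/7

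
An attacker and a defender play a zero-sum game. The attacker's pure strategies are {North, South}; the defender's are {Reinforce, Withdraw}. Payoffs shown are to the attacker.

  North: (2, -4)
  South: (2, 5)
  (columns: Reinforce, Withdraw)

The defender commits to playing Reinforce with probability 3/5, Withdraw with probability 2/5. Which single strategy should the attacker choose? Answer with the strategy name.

South

Expected payoff of North: (3/5)·2 + (2/5)·(-4) = -2/5.
Expected payoff of South: (3/5)·2 + (2/5)·5 = 16/5.
The largest is 16/5, so the attacker's best response is South.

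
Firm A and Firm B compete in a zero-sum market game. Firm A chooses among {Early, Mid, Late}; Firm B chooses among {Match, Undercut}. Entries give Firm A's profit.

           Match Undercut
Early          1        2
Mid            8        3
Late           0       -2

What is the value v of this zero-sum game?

Row minima: Early → 1, Mid → 3, Late → -2; maximin = 3.
Column maxima: Match → 8, Undercut → 3; minimax = 3.
Since maximin = minimax = 3, there is a saddle point and the value is 3.

3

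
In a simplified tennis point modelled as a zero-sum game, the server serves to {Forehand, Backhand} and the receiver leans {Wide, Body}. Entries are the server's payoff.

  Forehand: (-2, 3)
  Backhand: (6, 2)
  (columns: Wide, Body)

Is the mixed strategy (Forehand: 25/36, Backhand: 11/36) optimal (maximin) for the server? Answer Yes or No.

Against Wide this mix gives (25/36)·(-2) + (11/36)·6 = 4/9.
Against Body this mix gives (25/36)·3 + (11/36)·2 = 97/36.
The receiver will play Wide, holding the server to 4/9. Shifting weight toward the row that does better against Wide would raise this floor (the equalizing mix achieves 22/9 against both Wide and Body), so the proposed strategy is not optimal.

No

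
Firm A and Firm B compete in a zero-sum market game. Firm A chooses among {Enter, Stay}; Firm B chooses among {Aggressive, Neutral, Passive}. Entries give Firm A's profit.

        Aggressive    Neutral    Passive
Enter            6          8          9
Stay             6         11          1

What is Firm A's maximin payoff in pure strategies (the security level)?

Row minima: Enter → 6, Stay → 1.
The best of these is 6.

6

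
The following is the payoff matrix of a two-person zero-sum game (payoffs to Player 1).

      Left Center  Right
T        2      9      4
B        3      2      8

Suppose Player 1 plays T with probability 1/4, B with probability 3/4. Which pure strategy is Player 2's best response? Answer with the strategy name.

If Player 2 plays Left, Player 1's expected payoff is (1/4)·2 + (3/4)·3 = 11/4.
If Player 2 plays Center, Player 1's expected payoff is (1/4)·9 + (3/4)·2 = 15/4.
If Player 2 plays Right, Player 1's expected payoff is (1/4)·4 + (3/4)·8 = 7.
Player 2 minimizes Player 1's payoff; the smallest is 11/4, so the best response is Left.

Left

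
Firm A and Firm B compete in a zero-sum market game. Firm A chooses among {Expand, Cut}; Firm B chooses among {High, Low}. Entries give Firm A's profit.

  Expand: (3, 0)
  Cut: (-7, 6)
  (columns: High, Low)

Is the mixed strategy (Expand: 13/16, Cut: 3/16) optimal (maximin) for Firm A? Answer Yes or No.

Against High this mix gives (13/16)·3 + (3/16)·(-7) = 9/8.
Against Low this mix gives (13/16)·0 + (3/16)·6 = 9/8.
All of Firm B's active replies (High, Low) yield 9/8, and no column does worse for Firm A. The mix makes Firm B indifferent and guarantees 9/8, so it is optimal.

Yes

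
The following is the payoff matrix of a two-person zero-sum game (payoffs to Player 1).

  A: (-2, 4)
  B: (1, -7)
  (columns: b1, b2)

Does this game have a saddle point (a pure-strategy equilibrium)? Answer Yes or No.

Row minima: A → -2, B → -7; maximin = -2.
Column maxima: b1 → 1, b2 → 4; minimax = 1.
-2 ≠ 1, so no pure-strategy equilibrium exists.

No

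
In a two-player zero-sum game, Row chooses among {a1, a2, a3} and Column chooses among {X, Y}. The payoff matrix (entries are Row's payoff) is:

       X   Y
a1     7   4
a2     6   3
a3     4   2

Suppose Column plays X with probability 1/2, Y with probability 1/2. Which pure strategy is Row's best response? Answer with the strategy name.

a1

Expected payoff of a1: (1/2)·7 + (1/2)·4 = 11/2.
Expected payoff of a2: (1/2)·6 + (1/2)·3 = 9/2.
Expected payoff of a3: (1/2)·4 + (1/2)·2 = 3.
The largest is 11/2, so Row's best response is a1.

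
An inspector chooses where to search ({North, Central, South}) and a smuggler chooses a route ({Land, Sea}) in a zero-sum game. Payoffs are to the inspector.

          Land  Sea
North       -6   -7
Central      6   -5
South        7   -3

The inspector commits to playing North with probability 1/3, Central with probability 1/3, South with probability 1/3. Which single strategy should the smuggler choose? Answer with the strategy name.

If the smuggler plays Land, the inspector's expected payoff is (1/3)·(-6) + (1/3)·6 + (1/3)·7 = 7/3.
If the smuggler plays Sea, the inspector's expected payoff is (1/3)·(-7) + (1/3)·(-5) + (1/3)·(-3) = -5.
The smuggler minimizes the inspector's payoff; the smallest is -5, so the best response is Sea.

Sea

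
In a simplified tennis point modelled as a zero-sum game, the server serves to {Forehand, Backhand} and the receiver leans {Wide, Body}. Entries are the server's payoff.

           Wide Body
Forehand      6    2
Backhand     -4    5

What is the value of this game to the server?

38/13

Row minima: Forehand → 2, Backhand → -4; maximin = 2.
Column maxima: Wide → 6, Body → 5; minimax = 5.
2 ≠ 5, so there is no saddle point; optimal play is mixed.
Let the server play Forehand with probability p. Expected payoff against Wide: 6p + (-4)(1−p) = 10p − 4; against Body: 2p + 5(1−p) = −3p + 5.
Setting these equal: 10p − 4 = −3p + 5 ⇒ 13p = 9 ⇒ p = 9/13, and the value is (10)·(9/13) − 4 = 38/13.
For the receiver: with q = P(Wide), equating Forehand's and Backhand's payoffs gives 4q + 2 = −9q + 5 ⇒ q = 3/13.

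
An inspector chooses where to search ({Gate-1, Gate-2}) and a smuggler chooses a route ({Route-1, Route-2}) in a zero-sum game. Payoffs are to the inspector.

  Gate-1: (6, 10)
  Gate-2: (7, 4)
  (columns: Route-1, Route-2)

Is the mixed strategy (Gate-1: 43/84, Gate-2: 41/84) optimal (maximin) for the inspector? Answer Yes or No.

No

Against Route-1 this mix gives (43/84)·6 + (41/84)·7 = 545/84.
Against Route-2 this mix gives (43/84)·10 + (41/84)·4 = 99/14.
The smuggler will play Route-1, holding the inspector to 545/84. Shifting weight toward the row that does better against Route-1 would raise this floor (the equalizing mix achieves 46/7 against both Route-1 and Route-2), so the proposed strategy is not optimal.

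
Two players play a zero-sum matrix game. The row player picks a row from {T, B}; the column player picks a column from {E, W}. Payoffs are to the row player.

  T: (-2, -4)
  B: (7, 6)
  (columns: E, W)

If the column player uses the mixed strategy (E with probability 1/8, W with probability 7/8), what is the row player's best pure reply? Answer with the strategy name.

B

Expected payoff of T: (1/8)·(-2) + (7/8)·(-4) = -15/4.
Expected payoff of B: (1/8)·7 + (7/8)·6 = 49/8.
The largest is 49/8, so the row player's best response is B.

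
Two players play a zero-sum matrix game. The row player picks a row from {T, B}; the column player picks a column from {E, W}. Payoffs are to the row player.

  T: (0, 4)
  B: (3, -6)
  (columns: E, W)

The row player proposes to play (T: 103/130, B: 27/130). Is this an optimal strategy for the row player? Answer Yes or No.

Against E this mix gives (103/130)·0 + (27/130)·3 = 81/130.
Against W this mix gives (103/130)·4 + (27/130)·(-6) = 25/13.
The column player will play E, holding the row player to 81/130. Shifting weight toward the row that does better against E would raise this floor (the equalizing mix achieves 12/13 against both E and W), so the proposed strategy is not optimal.

No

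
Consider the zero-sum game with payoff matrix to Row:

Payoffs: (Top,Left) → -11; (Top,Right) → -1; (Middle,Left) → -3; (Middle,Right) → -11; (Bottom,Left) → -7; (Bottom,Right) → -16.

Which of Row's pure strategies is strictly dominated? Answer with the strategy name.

Middle gives a strictly higher payoff than Bottom against every column: -3 > -7, -11 > -16.
So Bottom is strictly dominated and Row never plays it.

Bottom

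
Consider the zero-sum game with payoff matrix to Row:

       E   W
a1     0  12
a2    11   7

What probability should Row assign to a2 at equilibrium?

3/4

Row minima: a1 → 0, a2 → 7; maximin = 7.
Column maxima: E → 11, W → 12; minimax = 11.
7 ≠ 11, so there is no saddle point; optimal play is mixed.
Let Row play a1 with probability p. Expected payoff against E: 0p + 11(1−p) = −11p + 11; against W: 12p + 7(1−p) = 5p + 7.
Setting these equal: −11p + 11 = 5p + 7 ⇒ −16p = -4 ⇒ p = 1/4, and the value is (-11)·(1/4) + 11 = 33/4.
For Column: with q = P(E), equating a1's and a2's payoffs gives −12q + 12 = 4q + 7 ⇒ q = 5/16.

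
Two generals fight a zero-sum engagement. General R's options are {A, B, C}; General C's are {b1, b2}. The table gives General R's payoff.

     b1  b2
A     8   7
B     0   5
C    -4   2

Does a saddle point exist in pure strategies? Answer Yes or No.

Row minima: A → 7, B → 0, C → -4; maximin = 7.
Column maxima: b1 → 8, b2 → 7; minimax = 7.
maximin = minimax = 7, so a saddle point exists.

Yes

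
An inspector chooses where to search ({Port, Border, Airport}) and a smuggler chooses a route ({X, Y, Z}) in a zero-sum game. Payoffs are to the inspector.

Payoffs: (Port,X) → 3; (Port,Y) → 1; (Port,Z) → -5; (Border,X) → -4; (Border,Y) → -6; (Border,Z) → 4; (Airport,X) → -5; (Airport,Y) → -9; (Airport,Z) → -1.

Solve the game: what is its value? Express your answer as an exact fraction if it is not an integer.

Row minima: Port → -5, Border → -6, Airport → -9; maximin = -5.
Column maxima: X → 3, Y → 1, Z → 4; minimax = 1.
-5 ≠ 1, so there is no saddle point; optimal play is mixed.
Airport is strictly dominated by Border, so the inspector never plays it.
X is strictly dominated by Y (it gives the inspector strictly more in every row), so the smuggler never plays it.
On the remaining 2×2 (Port, Border vs Y, Z):
Let the inspector play Port with probability p. Expected payoff against Y: 1p + (-6)(1−p) = 7p − 6; against Z: (-5)p + 4(1−p) = −9p + 4.
Setting these equal: 7p − 6 = −9p + 4 ⇒ 16p = 10 ⇒ p = 5/8, and the value is (7)·(5/8) − 6 = -13/8.
For the smuggler: with q = P(Y), equating Port's and Border's payoffs gives 6q − 5 = −10q + 4 ⇒ q = 9/16.

-13/8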